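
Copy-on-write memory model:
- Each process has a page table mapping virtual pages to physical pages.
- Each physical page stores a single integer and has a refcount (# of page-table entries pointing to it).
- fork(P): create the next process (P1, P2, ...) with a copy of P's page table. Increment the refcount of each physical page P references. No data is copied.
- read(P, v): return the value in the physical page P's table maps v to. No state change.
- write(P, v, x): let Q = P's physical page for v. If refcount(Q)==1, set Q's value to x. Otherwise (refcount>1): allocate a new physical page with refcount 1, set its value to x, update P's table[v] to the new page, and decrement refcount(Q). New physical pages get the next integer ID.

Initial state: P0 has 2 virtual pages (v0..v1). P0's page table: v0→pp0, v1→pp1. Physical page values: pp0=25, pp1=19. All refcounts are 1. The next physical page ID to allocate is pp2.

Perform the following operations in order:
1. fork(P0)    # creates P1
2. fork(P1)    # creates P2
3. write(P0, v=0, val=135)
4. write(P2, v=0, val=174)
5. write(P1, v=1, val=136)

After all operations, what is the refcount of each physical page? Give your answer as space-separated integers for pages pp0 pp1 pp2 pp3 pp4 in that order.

Op 1: fork(P0) -> P1. 2 ppages; refcounts: pp0:2 pp1:2
Op 2: fork(P1) -> P2. 2 ppages; refcounts: pp0:3 pp1:3
Op 3: write(P0, v0, 135). refcount(pp0)=3>1 -> COPY to pp2. 3 ppages; refcounts: pp0:2 pp1:3 pp2:1
Op 4: write(P2, v0, 174). refcount(pp0)=2>1 -> COPY to pp3. 4 ppages; refcounts: pp0:1 pp1:3 pp2:1 pp3:1
Op 5: write(P1, v1, 136). refcount(pp1)=3>1 -> COPY to pp4. 5 ppages; refcounts: pp0:1 pp1:2 pp2:1 pp3:1 pp4:1

Answer: 1 2 1 1 1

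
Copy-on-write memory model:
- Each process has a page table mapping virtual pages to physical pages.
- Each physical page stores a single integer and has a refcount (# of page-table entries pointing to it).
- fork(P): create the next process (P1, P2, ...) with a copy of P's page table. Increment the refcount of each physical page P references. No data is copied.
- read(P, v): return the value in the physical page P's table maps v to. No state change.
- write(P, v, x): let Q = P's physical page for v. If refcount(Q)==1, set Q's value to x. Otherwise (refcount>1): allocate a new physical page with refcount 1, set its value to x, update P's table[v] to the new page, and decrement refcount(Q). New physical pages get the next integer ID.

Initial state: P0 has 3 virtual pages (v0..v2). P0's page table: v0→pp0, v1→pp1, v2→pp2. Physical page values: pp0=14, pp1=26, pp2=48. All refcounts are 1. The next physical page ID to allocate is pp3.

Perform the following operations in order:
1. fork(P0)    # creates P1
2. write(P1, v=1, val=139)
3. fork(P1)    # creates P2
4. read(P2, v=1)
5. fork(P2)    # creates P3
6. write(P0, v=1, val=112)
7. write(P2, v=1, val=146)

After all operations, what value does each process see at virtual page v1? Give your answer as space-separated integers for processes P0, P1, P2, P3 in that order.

Op 1: fork(P0) -> P1. 3 ppages; refcounts: pp0:2 pp1:2 pp2:2
Op 2: write(P1, v1, 139). refcount(pp1)=2>1 -> COPY to pp3. 4 ppages; refcounts: pp0:2 pp1:1 pp2:2 pp3:1
Op 3: fork(P1) -> P2. 4 ppages; refcounts: pp0:3 pp1:1 pp2:3 pp3:2
Op 4: read(P2, v1) -> 139. No state change.
Op 5: fork(P2) -> P3. 4 ppages; refcounts: pp0:4 pp1:1 pp2:4 pp3:3
Op 6: write(P0, v1, 112). refcount(pp1)=1 -> write in place. 4 ppages; refcounts: pp0:4 pp1:1 pp2:4 pp3:3
Op 7: write(P2, v1, 146). refcount(pp3)=3>1 -> COPY to pp4. 5 ppages; refcounts: pp0:4 pp1:1 pp2:4 pp3:2 pp4:1
P0: v1 -> pp1 = 112
P1: v1 -> pp3 = 139
P2: v1 -> pp4 = 146
P3: v1 -> pp3 = 139

Answer: 112 139 146 139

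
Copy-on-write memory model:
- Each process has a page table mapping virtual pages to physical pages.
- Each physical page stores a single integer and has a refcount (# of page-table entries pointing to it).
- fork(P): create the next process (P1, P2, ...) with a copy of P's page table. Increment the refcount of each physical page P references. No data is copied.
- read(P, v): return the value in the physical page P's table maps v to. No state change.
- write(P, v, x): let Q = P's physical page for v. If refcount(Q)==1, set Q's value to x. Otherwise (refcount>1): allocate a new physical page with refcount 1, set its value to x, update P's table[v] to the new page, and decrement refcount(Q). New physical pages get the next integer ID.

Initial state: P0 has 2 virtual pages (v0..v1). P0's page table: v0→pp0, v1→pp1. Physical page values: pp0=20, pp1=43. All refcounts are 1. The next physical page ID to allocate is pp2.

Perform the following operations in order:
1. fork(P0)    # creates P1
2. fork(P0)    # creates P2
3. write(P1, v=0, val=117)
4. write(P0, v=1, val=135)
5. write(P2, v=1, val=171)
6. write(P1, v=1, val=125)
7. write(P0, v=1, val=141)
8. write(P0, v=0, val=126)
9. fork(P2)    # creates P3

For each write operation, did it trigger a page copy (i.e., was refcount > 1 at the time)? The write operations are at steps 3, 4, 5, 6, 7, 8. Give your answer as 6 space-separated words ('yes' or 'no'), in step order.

Op 1: fork(P0) -> P1. 2 ppages; refcounts: pp0:2 pp1:2
Op 2: fork(P0) -> P2. 2 ppages; refcounts: pp0:3 pp1:3
Op 3: write(P1, v0, 117). refcount(pp0)=3>1 -> COPY to pp2. 3 ppages; refcounts: pp0:2 pp1:3 pp2:1
Op 4: write(P0, v1, 135). refcount(pp1)=3>1 -> COPY to pp3. 4 ppages; refcounts: pp0:2 pp1:2 pp2:1 pp3:1
Op 5: write(P2, v1, 171). refcount(pp1)=2>1 -> COPY to pp4. 5 ppages; refcounts: pp0:2 pp1:1 pp2:1 pp3:1 pp4:1
Op 6: write(P1, v1, 125). refcount(pp1)=1 -> write in place. 5 ppages; refcounts: pp0:2 pp1:1 pp2:1 pp3:1 pp4:1
Op 7: write(P0, v1, 141). refcount(pp3)=1 -> write in place. 5 ppages; refcounts: pp0:2 pp1:1 pp2:1 pp3:1 pp4:1
Op 8: write(P0, v0, 126). refcount(pp0)=2>1 -> COPY to pp5. 6 ppages; refcounts: pp0:1 pp1:1 pp2:1 pp3:1 pp4:1 pp5:1
Op 9: fork(P2) -> P3. 6 ppages; refcounts: pp0:2 pp1:1 pp2:1 pp3:1 pp4:2 pp5:1

yes yes yes no no yes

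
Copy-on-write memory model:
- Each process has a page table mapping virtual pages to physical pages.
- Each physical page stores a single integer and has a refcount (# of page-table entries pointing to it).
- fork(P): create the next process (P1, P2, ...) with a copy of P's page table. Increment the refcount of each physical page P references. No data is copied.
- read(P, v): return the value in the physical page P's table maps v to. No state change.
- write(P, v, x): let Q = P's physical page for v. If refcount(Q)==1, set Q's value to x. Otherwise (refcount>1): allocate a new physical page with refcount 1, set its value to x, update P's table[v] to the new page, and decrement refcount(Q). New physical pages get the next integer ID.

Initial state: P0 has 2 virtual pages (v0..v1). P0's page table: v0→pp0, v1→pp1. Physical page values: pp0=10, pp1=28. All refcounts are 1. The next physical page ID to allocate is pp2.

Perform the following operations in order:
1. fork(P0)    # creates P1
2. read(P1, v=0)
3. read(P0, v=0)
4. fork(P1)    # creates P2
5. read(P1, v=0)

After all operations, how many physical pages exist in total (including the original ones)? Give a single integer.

Op 1: fork(P0) -> P1. 2 ppages; refcounts: pp0:2 pp1:2
Op 2: read(P1, v0) -> 10. No state change.
Op 3: read(P0, v0) -> 10. No state change.
Op 4: fork(P1) -> P2. 2 ppages; refcounts: pp0:3 pp1:3
Op 5: read(P1, v0) -> 10. No state change.

Answer: 2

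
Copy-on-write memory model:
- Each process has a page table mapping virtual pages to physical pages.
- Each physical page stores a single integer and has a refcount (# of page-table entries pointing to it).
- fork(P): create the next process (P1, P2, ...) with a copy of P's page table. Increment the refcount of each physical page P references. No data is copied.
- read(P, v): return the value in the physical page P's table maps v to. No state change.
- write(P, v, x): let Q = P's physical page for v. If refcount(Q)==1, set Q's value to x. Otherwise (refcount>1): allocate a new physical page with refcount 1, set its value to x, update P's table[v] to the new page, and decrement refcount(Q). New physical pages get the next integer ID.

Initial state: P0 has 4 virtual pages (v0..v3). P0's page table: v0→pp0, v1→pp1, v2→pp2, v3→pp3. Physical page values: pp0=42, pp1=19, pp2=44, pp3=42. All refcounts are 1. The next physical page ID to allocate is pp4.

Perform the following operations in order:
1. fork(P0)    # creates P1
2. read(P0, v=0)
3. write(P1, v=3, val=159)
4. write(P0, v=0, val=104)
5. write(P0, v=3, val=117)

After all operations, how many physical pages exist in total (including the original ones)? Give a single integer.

Answer: 6

Derivation:
Op 1: fork(P0) -> P1. 4 ppages; refcounts: pp0:2 pp1:2 pp2:2 pp3:2
Op 2: read(P0, v0) -> 42. No state change.
Op 3: write(P1, v3, 159). refcount(pp3)=2>1 -> COPY to pp4. 5 ppages; refcounts: pp0:2 pp1:2 pp2:2 pp3:1 pp4:1
Op 4: write(P0, v0, 104). refcount(pp0)=2>1 -> COPY to pp5. 6 ppages; refcounts: pp0:1 pp1:2 pp2:2 pp3:1 pp4:1 pp5:1
Op 5: write(P0, v3, 117). refcount(pp3)=1 -> write in place. 6 ppages; refcounts: pp0:1 pp1:2 pp2:2 pp3:1 pp4:1 pp5:1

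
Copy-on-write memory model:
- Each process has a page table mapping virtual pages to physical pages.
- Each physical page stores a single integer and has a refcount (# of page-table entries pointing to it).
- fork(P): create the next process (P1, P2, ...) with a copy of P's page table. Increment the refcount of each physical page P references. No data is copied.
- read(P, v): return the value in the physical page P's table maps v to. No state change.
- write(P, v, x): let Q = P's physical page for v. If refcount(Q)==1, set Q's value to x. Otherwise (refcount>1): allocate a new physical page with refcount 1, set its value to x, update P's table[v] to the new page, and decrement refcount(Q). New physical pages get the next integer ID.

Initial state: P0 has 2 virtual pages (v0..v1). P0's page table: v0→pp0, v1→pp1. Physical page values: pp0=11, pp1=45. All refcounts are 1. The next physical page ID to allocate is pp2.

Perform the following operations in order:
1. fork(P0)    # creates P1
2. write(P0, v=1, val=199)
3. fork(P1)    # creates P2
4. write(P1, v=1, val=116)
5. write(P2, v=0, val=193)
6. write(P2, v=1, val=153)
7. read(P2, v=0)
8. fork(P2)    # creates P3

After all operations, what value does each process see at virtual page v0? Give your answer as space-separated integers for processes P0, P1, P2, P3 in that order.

Op 1: fork(P0) -> P1. 2 ppages; refcounts: pp0:2 pp1:2
Op 2: write(P0, v1, 199). refcount(pp1)=2>1 -> COPY to pp2. 3 ppages; refcounts: pp0:2 pp1:1 pp2:1
Op 3: fork(P1) -> P2. 3 ppages; refcounts: pp0:3 pp1:2 pp2:1
Op 4: write(P1, v1, 116). refcount(pp1)=2>1 -> COPY to pp3. 4 ppages; refcounts: pp0:3 pp1:1 pp2:1 pp3:1
Op 5: write(P2, v0, 193). refcount(pp0)=3>1 -> COPY to pp4. 5 ppages; refcounts: pp0:2 pp1:1 pp2:1 pp3:1 pp4:1
Op 6: write(P2, v1, 153). refcount(pp1)=1 -> write in place. 5 ppages; refcounts: pp0:2 pp1:1 pp2:1 pp3:1 pp4:1
Op 7: read(P2, v0) -> 193. No state change.
Op 8: fork(P2) -> P3. 5 ppages; refcounts: pp0:2 pp1:2 pp2:1 pp3:1 pp4:2
P0: v0 -> pp0 = 11
P1: v0 -> pp0 = 11
P2: v0 -> pp4 = 193
P3: v0 -> pp4 = 193

Answer: 11 11 193 193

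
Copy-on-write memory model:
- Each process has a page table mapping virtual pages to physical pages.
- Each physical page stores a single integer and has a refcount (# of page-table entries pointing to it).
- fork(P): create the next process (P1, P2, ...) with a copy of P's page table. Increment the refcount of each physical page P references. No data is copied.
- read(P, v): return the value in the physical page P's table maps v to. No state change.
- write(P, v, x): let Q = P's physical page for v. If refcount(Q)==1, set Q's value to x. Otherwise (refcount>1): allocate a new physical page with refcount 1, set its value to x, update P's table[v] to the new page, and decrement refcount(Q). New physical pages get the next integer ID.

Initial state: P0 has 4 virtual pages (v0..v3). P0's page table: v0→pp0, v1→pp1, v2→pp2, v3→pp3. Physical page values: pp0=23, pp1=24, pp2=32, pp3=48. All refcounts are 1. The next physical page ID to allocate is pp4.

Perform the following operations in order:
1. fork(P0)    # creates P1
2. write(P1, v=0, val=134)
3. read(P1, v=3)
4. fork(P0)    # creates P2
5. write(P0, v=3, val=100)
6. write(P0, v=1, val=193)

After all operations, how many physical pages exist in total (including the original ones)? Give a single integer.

Answer: 7

Derivation:
Op 1: fork(P0) -> P1. 4 ppages; refcounts: pp0:2 pp1:2 pp2:2 pp3:2
Op 2: write(P1, v0, 134). refcount(pp0)=2>1 -> COPY to pp4. 5 ppages; refcounts: pp0:1 pp1:2 pp2:2 pp3:2 pp4:1
Op 3: read(P1, v3) -> 48. No state change.
Op 4: fork(P0) -> P2. 5 ppages; refcounts: pp0:2 pp1:3 pp2:3 pp3:3 pp4:1
Op 5: write(P0, v3, 100). refcount(pp3)=3>1 -> COPY to pp5. 6 ppages; refcounts: pp0:2 pp1:3 pp2:3 pp3:2 pp4:1 pp5:1
Op 6: write(P0, v1, 193). refcount(pp1)=3>1 -> COPY to pp6. 7 ppages; refcounts: pp0:2 pp1:2 pp2:3 pp3:2 pp4:1 pp5:1 pp6:1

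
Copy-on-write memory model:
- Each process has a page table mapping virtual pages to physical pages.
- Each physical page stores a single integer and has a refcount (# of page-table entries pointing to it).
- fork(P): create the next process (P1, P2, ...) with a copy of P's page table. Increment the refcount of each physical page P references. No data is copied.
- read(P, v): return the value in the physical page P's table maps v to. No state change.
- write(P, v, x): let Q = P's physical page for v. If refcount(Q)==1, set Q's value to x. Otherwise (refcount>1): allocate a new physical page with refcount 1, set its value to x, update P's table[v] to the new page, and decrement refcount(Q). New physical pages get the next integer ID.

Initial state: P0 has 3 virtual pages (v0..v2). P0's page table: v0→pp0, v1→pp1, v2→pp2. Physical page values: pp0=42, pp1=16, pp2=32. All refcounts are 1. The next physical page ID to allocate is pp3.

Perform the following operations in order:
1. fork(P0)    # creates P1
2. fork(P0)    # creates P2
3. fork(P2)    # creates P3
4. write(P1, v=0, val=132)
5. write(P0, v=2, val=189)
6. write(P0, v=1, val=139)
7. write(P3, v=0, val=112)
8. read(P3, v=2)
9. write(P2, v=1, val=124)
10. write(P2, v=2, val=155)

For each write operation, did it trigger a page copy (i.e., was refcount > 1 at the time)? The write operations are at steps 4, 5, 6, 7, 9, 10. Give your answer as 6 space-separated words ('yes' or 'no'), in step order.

Op 1: fork(P0) -> P1. 3 ppages; refcounts: pp0:2 pp1:2 pp2:2
Op 2: fork(P0) -> P2. 3 ppages; refcounts: pp0:3 pp1:3 pp2:3
Op 3: fork(P2) -> P3. 3 ppages; refcounts: pp0:4 pp1:4 pp2:4
Op 4: write(P1, v0, 132). refcount(pp0)=4>1 -> COPY to pp3. 4 ppages; refcounts: pp0:3 pp1:4 pp2:4 pp3:1
Op 5: write(P0, v2, 189). refcount(pp2)=4>1 -> COPY to pp4. 5 ppages; refcounts: pp0:3 pp1:4 pp2:3 pp3:1 pp4:1
Op 6: write(P0, v1, 139). refcount(pp1)=4>1 -> COPY to pp5. 6 ppages; refcounts: pp0:3 pp1:3 pp2:3 pp3:1 pp4:1 pp5:1
Op 7: write(P3, v0, 112). refcount(pp0)=3>1 -> COPY to pp6. 7 ppages; refcounts: pp0:2 pp1:3 pp2:3 pp3:1 pp4:1 pp5:1 pp6:1
Op 8: read(P3, v2) -> 32. No state change.
Op 9: write(P2, v1, 124). refcount(pp1)=3>1 -> COPY to pp7. 8 ppages; refcounts: pp0:2 pp1:2 pp2:3 pp3:1 pp4:1 pp5:1 pp6:1 pp7:1
Op 10: write(P2, v2, 155). refcount(pp2)=3>1 -> COPY to pp8. 9 ppages; refcounts: pp0:2 pp1:2 pp2:2 pp3:1 pp4:1 pp5:1 pp6:1 pp7:1 pp8:1

yes yes yes yes yes yes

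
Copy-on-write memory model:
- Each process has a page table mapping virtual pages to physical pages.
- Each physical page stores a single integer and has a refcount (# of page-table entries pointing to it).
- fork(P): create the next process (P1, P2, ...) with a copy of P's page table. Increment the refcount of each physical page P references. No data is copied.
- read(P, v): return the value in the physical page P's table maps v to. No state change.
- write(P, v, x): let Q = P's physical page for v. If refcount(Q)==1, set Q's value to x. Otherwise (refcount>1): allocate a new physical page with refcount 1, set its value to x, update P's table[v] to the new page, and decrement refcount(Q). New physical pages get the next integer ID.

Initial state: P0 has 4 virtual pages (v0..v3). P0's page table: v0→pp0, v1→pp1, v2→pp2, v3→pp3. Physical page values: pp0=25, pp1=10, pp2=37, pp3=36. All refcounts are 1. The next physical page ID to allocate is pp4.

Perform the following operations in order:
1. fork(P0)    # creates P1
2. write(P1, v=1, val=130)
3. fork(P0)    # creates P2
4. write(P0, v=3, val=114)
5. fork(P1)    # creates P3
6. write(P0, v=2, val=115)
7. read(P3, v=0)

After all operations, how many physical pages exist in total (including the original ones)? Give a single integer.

Answer: 7

Derivation:
Op 1: fork(P0) -> P1. 4 ppages; refcounts: pp0:2 pp1:2 pp2:2 pp3:2
Op 2: write(P1, v1, 130). refcount(pp1)=2>1 -> COPY to pp4. 5 ppages; refcounts: pp0:2 pp1:1 pp2:2 pp3:2 pp4:1
Op 3: fork(P0) -> P2. 5 ppages; refcounts: pp0:3 pp1:2 pp2:3 pp3:3 pp4:1
Op 4: write(P0, v3, 114). refcount(pp3)=3>1 -> COPY to pp5. 6 ppages; refcounts: pp0:3 pp1:2 pp2:3 pp3:2 pp4:1 pp5:1
Op 5: fork(P1) -> P3. 6 ppages; refcounts: pp0:4 pp1:2 pp2:4 pp3:3 pp4:2 pp5:1
Op 6: write(P0, v2, 115). refcount(pp2)=4>1 -> COPY to pp6. 7 ppages; refcounts: pp0:4 pp1:2 pp2:3 pp3:3 pp4:2 pp5:1 pp6:1
Op 7: read(P3, v0) -> 25. No state change.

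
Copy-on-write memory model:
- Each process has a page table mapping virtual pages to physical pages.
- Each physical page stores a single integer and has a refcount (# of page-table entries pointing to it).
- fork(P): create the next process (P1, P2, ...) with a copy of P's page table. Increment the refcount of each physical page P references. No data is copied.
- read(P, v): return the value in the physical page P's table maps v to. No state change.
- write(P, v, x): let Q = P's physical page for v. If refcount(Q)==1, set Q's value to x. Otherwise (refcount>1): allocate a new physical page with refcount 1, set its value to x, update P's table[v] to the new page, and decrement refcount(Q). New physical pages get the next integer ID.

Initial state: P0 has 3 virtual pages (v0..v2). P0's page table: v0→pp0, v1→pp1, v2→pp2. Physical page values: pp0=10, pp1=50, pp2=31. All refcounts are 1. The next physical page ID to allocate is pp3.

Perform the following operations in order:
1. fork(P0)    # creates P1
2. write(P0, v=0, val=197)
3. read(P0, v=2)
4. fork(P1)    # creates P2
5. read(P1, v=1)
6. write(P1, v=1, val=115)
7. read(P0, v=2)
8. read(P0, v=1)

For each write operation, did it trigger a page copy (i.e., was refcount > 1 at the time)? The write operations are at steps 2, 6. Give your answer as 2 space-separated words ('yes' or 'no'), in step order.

Op 1: fork(P0) -> P1. 3 ppages; refcounts: pp0:2 pp1:2 pp2:2
Op 2: write(P0, v0, 197). refcount(pp0)=2>1 -> COPY to pp3. 4 ppages; refcounts: pp0:1 pp1:2 pp2:2 pp3:1
Op 3: read(P0, v2) -> 31. No state change.
Op 4: fork(P1) -> P2. 4 ppages; refcounts: pp0:2 pp1:3 pp2:3 pp3:1
Op 5: read(P1, v1) -> 50. No state change.
Op 6: write(P1, v1, 115). refcount(pp1)=3>1 -> COPY to pp4. 5 ppages; refcounts: pp0:2 pp1:2 pp2:3 pp3:1 pp4:1
Op 7: read(P0, v2) -> 31. No state change.
Op 8: read(P0, v1) -> 50. No state change.

yes yes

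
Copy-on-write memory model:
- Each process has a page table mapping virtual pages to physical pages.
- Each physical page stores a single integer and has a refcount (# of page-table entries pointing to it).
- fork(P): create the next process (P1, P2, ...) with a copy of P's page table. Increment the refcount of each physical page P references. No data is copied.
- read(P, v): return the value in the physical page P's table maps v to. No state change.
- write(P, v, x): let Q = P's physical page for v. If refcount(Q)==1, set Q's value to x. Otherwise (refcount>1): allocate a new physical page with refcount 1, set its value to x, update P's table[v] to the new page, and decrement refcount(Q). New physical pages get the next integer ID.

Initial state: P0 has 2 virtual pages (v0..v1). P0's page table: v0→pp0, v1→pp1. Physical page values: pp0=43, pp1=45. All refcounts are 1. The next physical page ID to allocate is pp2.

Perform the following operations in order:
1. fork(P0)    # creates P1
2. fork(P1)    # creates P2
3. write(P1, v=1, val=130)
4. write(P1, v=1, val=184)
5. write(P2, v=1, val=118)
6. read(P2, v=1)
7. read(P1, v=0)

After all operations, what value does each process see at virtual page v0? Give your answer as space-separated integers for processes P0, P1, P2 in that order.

Answer: 43 43 43

Derivation:
Op 1: fork(P0) -> P1. 2 ppages; refcounts: pp0:2 pp1:2
Op 2: fork(P1) -> P2. 2 ppages; refcounts: pp0:3 pp1:3
Op 3: write(P1, v1, 130). refcount(pp1)=3>1 -> COPY to pp2. 3 ppages; refcounts: pp0:3 pp1:2 pp2:1
Op 4: write(P1, v1, 184). refcount(pp2)=1 -> write in place. 3 ppages; refcounts: pp0:3 pp1:2 pp2:1
Op 5: write(P2, v1, 118). refcount(pp1)=2>1 -> COPY to pp3. 4 ppages; refcounts: pp0:3 pp1:1 pp2:1 pp3:1
Op 6: read(P2, v1) -> 118. No state change.
Op 7: read(P1, v0) -> 43. No state change.
P0: v0 -> pp0 = 43
P1: v0 -> pp0 = 43
P2: v0 -> pp0 = 43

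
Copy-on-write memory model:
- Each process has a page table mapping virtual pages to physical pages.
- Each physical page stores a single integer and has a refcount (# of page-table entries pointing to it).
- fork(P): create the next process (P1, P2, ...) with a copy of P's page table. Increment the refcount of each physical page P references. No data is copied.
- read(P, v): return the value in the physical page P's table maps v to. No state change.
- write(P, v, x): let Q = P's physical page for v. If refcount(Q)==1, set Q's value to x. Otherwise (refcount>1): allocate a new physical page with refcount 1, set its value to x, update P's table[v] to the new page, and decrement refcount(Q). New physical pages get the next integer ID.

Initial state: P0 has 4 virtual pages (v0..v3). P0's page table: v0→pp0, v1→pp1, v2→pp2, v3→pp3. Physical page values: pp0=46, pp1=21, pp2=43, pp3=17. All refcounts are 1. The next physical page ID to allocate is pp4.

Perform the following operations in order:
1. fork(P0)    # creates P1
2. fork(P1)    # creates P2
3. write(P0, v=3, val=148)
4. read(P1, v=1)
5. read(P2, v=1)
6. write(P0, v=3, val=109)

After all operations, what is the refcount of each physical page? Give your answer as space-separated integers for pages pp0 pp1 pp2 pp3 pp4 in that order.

Op 1: fork(P0) -> P1. 4 ppages; refcounts: pp0:2 pp1:2 pp2:2 pp3:2
Op 2: fork(P1) -> P2. 4 ppages; refcounts: pp0:3 pp1:3 pp2:3 pp3:3
Op 3: write(P0, v3, 148). refcount(pp3)=3>1 -> COPY to pp4. 5 ppages; refcounts: pp0:3 pp1:3 pp2:3 pp3:2 pp4:1
Op 4: read(P1, v1) -> 21. No state change.
Op 5: read(P2, v1) -> 21. No state change.
Op 6: write(P0, v3, 109). refcount(pp4)=1 -> write in place. 5 ppages; refcounts: pp0:3 pp1:3 pp2:3 pp3:2 pp4:1

Answer: 3 3 3 2 1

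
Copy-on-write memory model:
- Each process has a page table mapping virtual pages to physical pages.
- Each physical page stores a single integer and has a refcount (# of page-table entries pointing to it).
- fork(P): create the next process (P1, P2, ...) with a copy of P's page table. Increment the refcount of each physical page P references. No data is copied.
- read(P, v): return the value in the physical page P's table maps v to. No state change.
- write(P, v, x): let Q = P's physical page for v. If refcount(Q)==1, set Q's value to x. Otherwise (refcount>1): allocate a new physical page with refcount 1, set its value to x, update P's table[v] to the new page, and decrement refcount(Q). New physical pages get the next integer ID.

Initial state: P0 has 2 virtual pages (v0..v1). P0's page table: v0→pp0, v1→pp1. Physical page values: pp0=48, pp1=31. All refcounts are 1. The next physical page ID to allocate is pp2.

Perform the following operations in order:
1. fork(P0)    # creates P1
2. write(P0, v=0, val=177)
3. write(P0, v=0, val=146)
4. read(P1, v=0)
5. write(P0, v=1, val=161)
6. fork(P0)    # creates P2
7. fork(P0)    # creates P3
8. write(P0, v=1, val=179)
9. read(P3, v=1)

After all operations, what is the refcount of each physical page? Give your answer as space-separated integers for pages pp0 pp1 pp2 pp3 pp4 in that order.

Op 1: fork(P0) -> P1. 2 ppages; refcounts: pp0:2 pp1:2
Op 2: write(P0, v0, 177). refcount(pp0)=2>1 -> COPY to pp2. 3 ppages; refcounts: pp0:1 pp1:2 pp2:1
Op 3: write(P0, v0, 146). refcount(pp2)=1 -> write in place. 3 ppages; refcounts: pp0:1 pp1:2 pp2:1
Op 4: read(P1, v0) -> 48. No state change.
Op 5: write(P0, v1, 161). refcount(pp1)=2>1 -> COPY to pp3. 4 ppages; refcounts: pp0:1 pp1:1 pp2:1 pp3:1
Op 6: fork(P0) -> P2. 4 ppages; refcounts: pp0:1 pp1:1 pp2:2 pp3:2
Op 7: fork(P0) -> P3. 4 ppages; refcounts: pp0:1 pp1:1 pp2:3 pp3:3
Op 8: write(P0, v1, 179). refcount(pp3)=3>1 -> COPY to pp4. 5 ppages; refcounts: pp0:1 pp1:1 pp2:3 pp3:2 pp4:1
Op 9: read(P3, v1) -> 161. No state change.

Answer: 1 1 3 2 1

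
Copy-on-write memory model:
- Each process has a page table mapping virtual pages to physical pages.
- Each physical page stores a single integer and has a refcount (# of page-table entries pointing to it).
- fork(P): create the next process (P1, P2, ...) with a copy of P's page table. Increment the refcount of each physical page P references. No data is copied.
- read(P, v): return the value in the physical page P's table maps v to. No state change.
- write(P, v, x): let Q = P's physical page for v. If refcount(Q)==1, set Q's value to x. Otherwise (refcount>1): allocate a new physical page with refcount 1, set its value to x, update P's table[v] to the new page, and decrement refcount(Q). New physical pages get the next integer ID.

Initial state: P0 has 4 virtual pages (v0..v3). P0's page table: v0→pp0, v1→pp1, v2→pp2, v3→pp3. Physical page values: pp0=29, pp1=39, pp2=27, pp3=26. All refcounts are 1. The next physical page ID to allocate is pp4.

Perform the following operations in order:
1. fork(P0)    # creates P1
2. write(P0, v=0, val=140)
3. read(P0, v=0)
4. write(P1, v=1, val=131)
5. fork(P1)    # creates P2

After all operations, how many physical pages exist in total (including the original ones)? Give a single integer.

Op 1: fork(P0) -> P1. 4 ppages; refcounts: pp0:2 pp1:2 pp2:2 pp3:2
Op 2: write(P0, v0, 140). refcount(pp0)=2>1 -> COPY to pp4. 5 ppages; refcounts: pp0:1 pp1:2 pp2:2 pp3:2 pp4:1
Op 3: read(P0, v0) -> 140. No state change.
Op 4: write(P1, v1, 131). refcount(pp1)=2>1 -> COPY to pp5. 6 ppages; refcounts: pp0:1 pp1:1 pp2:2 pp3:2 pp4:1 pp5:1
Op 5: fork(P1) -> P2. 6 ppages; refcounts: pp0:2 pp1:1 pp2:3 pp3:3 pp4:1 pp5:2

Answer: 6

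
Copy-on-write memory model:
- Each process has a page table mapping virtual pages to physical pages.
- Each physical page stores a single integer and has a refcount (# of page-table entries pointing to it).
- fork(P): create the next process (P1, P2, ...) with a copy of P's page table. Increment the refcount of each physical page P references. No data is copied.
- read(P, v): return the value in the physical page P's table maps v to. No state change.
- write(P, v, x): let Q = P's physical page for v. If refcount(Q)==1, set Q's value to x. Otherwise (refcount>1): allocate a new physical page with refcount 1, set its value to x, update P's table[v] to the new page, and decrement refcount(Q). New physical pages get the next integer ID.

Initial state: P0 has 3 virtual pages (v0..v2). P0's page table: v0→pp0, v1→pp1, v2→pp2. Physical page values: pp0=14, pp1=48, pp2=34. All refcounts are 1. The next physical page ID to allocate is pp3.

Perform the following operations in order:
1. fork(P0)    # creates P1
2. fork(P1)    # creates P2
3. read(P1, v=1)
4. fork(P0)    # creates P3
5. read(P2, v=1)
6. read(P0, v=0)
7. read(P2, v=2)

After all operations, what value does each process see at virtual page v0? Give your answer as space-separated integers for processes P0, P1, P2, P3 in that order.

Op 1: fork(P0) -> P1. 3 ppages; refcounts: pp0:2 pp1:2 pp2:2
Op 2: fork(P1) -> P2. 3 ppages; refcounts: pp0:3 pp1:3 pp2:3
Op 3: read(P1, v1) -> 48. No state change.
Op 4: fork(P0) -> P3. 3 ppages; refcounts: pp0:4 pp1:4 pp2:4
Op 5: read(P2, v1) -> 48. No state change.
Op 6: read(P0, v0) -> 14. No state change.
Op 7: read(P2, v2) -> 34. No state change.
P0: v0 -> pp0 = 14
P1: v0 -> pp0 = 14
P2: v0 -> pp0 = 14
P3: v0 -> pp0 = 14

Answer: 14 14 14 14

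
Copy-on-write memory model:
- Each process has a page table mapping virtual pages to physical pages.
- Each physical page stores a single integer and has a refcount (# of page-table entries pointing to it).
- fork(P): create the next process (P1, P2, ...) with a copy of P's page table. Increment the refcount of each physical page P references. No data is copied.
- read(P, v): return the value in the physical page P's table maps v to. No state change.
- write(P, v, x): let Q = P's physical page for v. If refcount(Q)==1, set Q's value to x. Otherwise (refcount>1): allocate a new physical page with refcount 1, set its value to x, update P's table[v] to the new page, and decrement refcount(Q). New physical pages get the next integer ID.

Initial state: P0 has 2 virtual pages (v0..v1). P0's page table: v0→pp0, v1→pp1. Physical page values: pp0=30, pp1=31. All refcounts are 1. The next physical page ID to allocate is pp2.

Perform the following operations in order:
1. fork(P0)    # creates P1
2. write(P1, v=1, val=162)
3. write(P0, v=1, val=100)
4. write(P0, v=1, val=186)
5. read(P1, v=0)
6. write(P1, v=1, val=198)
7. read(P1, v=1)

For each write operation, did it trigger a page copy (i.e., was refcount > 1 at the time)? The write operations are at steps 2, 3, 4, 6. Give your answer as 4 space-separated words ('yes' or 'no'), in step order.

Op 1: fork(P0) -> P1. 2 ppages; refcounts: pp0:2 pp1:2
Op 2: write(P1, v1, 162). refcount(pp1)=2>1 -> COPY to pp2. 3 ppages; refcounts: pp0:2 pp1:1 pp2:1
Op 3: write(P0, v1, 100). refcount(pp1)=1 -> write in place. 3 ppages; refcounts: pp0:2 pp1:1 pp2:1
Op 4: write(P0, v1, 186). refcount(pp1)=1 -> write in place. 3 ppages; refcounts: pp0:2 pp1:1 pp2:1
Op 5: read(P1, v0) -> 30. No state change.
Op 6: write(P1, v1, 198). refcount(pp2)=1 -> write in place. 3 ppages; refcounts: pp0:2 pp1:1 pp2:1
Op 7: read(P1, v1) -> 198. No state change.

yes no no no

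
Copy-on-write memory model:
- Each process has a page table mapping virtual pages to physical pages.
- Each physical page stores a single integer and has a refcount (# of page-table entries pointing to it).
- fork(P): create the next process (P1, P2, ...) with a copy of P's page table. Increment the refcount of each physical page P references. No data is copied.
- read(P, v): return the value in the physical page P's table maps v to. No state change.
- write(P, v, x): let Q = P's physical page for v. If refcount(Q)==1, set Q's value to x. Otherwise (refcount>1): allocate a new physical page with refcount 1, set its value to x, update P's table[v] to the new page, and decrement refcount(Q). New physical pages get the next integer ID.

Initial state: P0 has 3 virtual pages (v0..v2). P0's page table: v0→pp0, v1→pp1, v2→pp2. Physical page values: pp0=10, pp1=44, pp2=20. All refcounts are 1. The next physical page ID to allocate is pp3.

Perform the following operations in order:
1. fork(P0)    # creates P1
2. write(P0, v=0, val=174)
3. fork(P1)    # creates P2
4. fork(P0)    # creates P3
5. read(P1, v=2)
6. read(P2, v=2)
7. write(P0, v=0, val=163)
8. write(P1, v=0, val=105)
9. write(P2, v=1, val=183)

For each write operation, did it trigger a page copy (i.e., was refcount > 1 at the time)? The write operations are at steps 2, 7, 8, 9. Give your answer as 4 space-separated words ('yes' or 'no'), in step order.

Op 1: fork(P0) -> P1. 3 ppages; refcounts: pp0:2 pp1:2 pp2:2
Op 2: write(P0, v0, 174). refcount(pp0)=2>1 -> COPY to pp3. 4 ppages; refcounts: pp0:1 pp1:2 pp2:2 pp3:1
Op 3: fork(P1) -> P2. 4 ppages; refcounts: pp0:2 pp1:3 pp2:3 pp3:1
Op 4: fork(P0) -> P3. 4 ppages; refcounts: pp0:2 pp1:4 pp2:4 pp3:2
Op 5: read(P1, v2) -> 20. No state change.
Op 6: read(P2, v2) -> 20. No state change.
Op 7: write(P0, v0, 163). refcount(pp3)=2>1 -> COPY to pp4. 5 ppages; refcounts: pp0:2 pp1:4 pp2:4 pp3:1 pp4:1
Op 8: write(P1, v0, 105). refcount(pp0)=2>1 -> COPY to pp5. 6 ppages; refcounts: pp0:1 pp1:4 pp2:4 pp3:1 pp4:1 pp5:1
Op 9: write(P2, v1, 183). refcount(pp1)=4>1 -> COPY to pp6. 7 ppages; refcounts: pp0:1 pp1:3 pp2:4 pp3:1 pp4:1 pp5:1 pp6:1

yes yes yes yes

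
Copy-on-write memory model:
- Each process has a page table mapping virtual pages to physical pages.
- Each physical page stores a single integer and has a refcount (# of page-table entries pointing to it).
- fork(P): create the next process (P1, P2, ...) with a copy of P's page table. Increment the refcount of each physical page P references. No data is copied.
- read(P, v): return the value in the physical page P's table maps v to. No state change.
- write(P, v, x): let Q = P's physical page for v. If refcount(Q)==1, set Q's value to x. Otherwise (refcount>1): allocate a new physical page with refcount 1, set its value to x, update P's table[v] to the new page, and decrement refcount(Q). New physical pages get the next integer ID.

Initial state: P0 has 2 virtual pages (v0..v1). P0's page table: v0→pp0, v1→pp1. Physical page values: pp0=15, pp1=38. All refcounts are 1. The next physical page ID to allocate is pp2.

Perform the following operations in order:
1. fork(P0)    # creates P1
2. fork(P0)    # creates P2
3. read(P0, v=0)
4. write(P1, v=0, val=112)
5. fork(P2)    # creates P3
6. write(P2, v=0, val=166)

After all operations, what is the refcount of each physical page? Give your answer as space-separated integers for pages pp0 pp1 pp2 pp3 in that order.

Answer: 2 4 1 1

Derivation:
Op 1: fork(P0) -> P1. 2 ppages; refcounts: pp0:2 pp1:2
Op 2: fork(P0) -> P2. 2 ppages; refcounts: pp0:3 pp1:3
Op 3: read(P0, v0) -> 15. No state change.
Op 4: write(P1, v0, 112). refcount(pp0)=3>1 -> COPY to pp2. 3 ppages; refcounts: pp0:2 pp1:3 pp2:1
Op 5: fork(P2) -> P3. 3 ppages; refcounts: pp0:3 pp1:4 pp2:1
Op 6: write(P2, v0, 166). refcount(pp0)=3>1 -> COPY to pp3. 4 ppages; refcounts: pp0:2 pp1:4 pp2:1 pp3:1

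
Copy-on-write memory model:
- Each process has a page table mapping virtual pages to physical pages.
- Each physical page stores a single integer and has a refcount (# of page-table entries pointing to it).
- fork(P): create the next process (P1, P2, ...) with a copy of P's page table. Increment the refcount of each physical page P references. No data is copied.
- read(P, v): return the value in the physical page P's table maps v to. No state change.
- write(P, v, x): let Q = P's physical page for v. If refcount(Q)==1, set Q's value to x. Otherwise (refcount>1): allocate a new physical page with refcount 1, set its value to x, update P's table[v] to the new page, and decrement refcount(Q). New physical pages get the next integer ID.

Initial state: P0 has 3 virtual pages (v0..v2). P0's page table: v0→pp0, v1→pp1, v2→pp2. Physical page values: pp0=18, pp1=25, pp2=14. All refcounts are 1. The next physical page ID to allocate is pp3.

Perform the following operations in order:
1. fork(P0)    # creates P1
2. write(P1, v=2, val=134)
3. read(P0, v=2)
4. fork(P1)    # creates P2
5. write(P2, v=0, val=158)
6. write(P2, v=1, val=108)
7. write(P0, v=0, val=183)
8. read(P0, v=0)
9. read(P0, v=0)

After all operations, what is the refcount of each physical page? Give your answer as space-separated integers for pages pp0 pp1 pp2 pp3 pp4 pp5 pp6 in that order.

Op 1: fork(P0) -> P1. 3 ppages; refcounts: pp0:2 pp1:2 pp2:2
Op 2: write(P1, v2, 134). refcount(pp2)=2>1 -> COPY to pp3. 4 ppages; refcounts: pp0:2 pp1:2 pp2:1 pp3:1
Op 3: read(P0, v2) -> 14. No state change.
Op 4: fork(P1) -> P2. 4 ppages; refcounts: pp0:3 pp1:3 pp2:1 pp3:2
Op 5: write(P2, v0, 158). refcount(pp0)=3>1 -> COPY to pp4. 5 ppages; refcounts: pp0:2 pp1:3 pp2:1 pp3:2 pp4:1
Op 6: write(P2, v1, 108). refcount(pp1)=3>1 -> COPY to pp5. 6 ppages; refcounts: pp0:2 pp1:2 pp2:1 pp3:2 pp4:1 pp5:1
Op 7: write(P0, v0, 183). refcount(pp0)=2>1 -> COPY to pp6. 7 ppages; refcounts: pp0:1 pp1:2 pp2:1 pp3:2 pp4:1 pp5:1 pp6:1
Op 8: read(P0, v0) -> 183. No state change.
Op 9: read(P0, v0) -> 183. No state change.

Answer: 1 2 1 2 1 1 1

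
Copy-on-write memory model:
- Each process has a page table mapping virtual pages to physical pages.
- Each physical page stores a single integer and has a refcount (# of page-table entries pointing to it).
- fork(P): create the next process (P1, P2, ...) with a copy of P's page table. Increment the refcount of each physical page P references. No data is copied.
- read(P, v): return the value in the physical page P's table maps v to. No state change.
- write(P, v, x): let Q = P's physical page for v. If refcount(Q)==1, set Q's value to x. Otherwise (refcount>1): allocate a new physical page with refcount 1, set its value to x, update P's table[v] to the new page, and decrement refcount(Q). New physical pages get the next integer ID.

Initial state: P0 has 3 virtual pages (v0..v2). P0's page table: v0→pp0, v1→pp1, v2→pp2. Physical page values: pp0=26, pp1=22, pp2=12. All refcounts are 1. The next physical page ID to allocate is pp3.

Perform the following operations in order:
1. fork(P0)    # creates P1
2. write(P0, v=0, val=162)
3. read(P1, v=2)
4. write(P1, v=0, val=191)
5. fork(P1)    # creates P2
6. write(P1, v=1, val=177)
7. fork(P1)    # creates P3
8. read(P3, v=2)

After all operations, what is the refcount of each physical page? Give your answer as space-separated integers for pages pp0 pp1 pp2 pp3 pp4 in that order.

Answer: 3 2 4 1 2

Derivation:
Op 1: fork(P0) -> P1. 3 ppages; refcounts: pp0:2 pp1:2 pp2:2
Op 2: write(P0, v0, 162). refcount(pp0)=2>1 -> COPY to pp3. 4 ppages; refcounts: pp0:1 pp1:2 pp2:2 pp3:1
Op 3: read(P1, v2) -> 12. No state change.
Op 4: write(P1, v0, 191). refcount(pp0)=1 -> write in place. 4 ppages; refcounts: pp0:1 pp1:2 pp2:2 pp3:1
Op 5: fork(P1) -> P2. 4 ppages; refcounts: pp0:2 pp1:3 pp2:3 pp3:1
Op 6: write(P1, v1, 177). refcount(pp1)=3>1 -> COPY to pp4. 5 ppages; refcounts: pp0:2 pp1:2 pp2:3 pp3:1 pp4:1
Op 7: fork(P1) -> P3. 5 ppages; refcounts: pp0:3 pp1:2 pp2:4 pp3:1 pp4:2
Op 8: read(P3, v2) -> 12. No state change.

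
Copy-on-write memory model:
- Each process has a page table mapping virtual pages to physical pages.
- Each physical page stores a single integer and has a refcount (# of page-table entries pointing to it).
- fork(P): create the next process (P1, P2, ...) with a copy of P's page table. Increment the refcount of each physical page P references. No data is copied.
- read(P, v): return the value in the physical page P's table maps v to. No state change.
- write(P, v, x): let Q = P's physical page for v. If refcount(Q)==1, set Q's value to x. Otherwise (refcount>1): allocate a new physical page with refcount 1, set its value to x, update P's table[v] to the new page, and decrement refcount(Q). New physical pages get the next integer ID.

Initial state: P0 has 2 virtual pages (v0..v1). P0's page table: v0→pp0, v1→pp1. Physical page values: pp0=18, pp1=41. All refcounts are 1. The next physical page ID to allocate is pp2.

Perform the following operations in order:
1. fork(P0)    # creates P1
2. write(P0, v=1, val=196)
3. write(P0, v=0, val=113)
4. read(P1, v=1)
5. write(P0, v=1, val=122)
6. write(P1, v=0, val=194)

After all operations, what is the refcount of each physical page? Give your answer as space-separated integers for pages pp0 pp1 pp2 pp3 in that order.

Answer: 1 1 1 1

Derivation:
Op 1: fork(P0) -> P1. 2 ppages; refcounts: pp0:2 pp1:2
Op 2: write(P0, v1, 196). refcount(pp1)=2>1 -> COPY to pp2. 3 ppages; refcounts: pp0:2 pp1:1 pp2:1
Op 3: write(P0, v0, 113). refcount(pp0)=2>1 -> COPY to pp3. 4 ppages; refcounts: pp0:1 pp1:1 pp2:1 pp3:1
Op 4: read(P1, v1) -> 41. No state change.
Op 5: write(P0, v1, 122). refcount(pp2)=1 -> write in place. 4 ppages; refcounts: pp0:1 pp1:1 pp2:1 pp3:1
Op 6: write(P1, v0, 194). refcount(pp0)=1 -> write in place. 4 ppages; refcounts: pp0:1 pp1:1 pp2:1 pp3:1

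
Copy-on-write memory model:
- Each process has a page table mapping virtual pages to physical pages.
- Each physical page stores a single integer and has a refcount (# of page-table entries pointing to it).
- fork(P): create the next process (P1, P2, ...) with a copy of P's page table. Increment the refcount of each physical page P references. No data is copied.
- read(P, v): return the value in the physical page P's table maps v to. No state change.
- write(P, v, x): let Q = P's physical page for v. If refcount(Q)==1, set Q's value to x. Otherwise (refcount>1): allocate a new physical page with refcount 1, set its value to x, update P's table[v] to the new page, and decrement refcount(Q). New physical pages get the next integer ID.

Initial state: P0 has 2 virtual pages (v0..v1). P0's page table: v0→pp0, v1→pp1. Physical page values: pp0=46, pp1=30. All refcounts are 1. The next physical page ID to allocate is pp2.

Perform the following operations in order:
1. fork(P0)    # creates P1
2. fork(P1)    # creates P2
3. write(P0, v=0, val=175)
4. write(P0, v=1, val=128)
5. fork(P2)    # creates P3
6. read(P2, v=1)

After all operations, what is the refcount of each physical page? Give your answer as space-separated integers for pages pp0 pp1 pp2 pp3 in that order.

Op 1: fork(P0) -> P1. 2 ppages; refcounts: pp0:2 pp1:2
Op 2: fork(P1) -> P2. 2 ppages; refcounts: pp0:3 pp1:3
Op 3: write(P0, v0, 175). refcount(pp0)=3>1 -> COPY to pp2. 3 ppages; refcounts: pp0:2 pp1:3 pp2:1
Op 4: write(P0, v1, 128). refcount(pp1)=3>1 -> COPY to pp3. 4 ppages; refcounts: pp0:2 pp1:2 pp2:1 pp3:1
Op 5: fork(P2) -> P3. 4 ppages; refcounts: pp0:3 pp1:3 pp2:1 pp3:1
Op 6: read(P2, v1) -> 30. No state change.

Answer: 3 3 1 1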